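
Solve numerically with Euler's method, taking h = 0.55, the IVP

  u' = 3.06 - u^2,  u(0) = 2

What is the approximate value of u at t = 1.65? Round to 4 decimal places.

Euler: u_{n+1} = u_n + h·f(t_n, u_n).
t=0.000000, u=2.000000: f=-0.940000 → u ← 2.000000 + 0.55·(-0.940000) = 1.483000
t=0.550000, u=1.483000: f=0.860711 → u ← 1.483000 + 0.55·0.860711 = 1.956391
t=1.100000, u=1.956391: f=-0.767466 → u ← 1.956391 + 0.55·(-0.767466) = 1.534285
u(1.65) ≈ 1.5343

1.5343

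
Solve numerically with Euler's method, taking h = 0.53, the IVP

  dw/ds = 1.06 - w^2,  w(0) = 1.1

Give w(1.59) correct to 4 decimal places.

1.0295

Euler: w_{n+1} = w_n + h·f(s_n, w_n).
s=0.000000, w=1.100000: f=-0.150000 → w ← 1.100000 + 0.53·(-0.150000) = 1.020500
s=0.530000, w=1.020500: f=0.018580 → w ← 1.020500 + 0.53·0.018580 = 1.030347
s=1.060000, w=1.030347: f=-0.001615 → w ← 1.030347 + 0.53·(-0.001615) = 1.029491
w(1.59) ≈ 1.0295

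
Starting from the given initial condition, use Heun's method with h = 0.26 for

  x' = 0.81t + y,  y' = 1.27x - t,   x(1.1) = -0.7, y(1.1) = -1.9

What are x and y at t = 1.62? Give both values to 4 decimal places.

Heun on (x,y): k1 = f(t_n, state_n); k2 = f(t_n + h, state_n + h·k1); state_{n+1} = state_n + (h/2)·(k1 + k2).
1.100000: (-0.700000, -1.900000)
  k1 = (-1.009000, -1.989000)
  predictor → (-0.962340, -2.417140)
  k2 = (-1.315540, -2.582172)
  → (-1.002190, -2.494252)
1.360000: (-1.002190, -2.494252)
  k1 = (-1.392652, -2.632782)
  predictor → (-1.364280, -3.178776)
  k2 = (-1.866576, -3.352635)
  → (-1.425890, -3.272357)
(x(1.62), y(1.62)) ≈ (-1.4259, -3.2724)

-1.4259, -3.2724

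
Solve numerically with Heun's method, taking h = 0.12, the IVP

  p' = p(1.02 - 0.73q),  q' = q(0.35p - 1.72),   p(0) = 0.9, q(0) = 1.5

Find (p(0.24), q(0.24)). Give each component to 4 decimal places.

Heun on (p,q): k1 = f(x_n, state_n); k2 = f(x_n + h, state_n + h·k1); state_{n+1} = state_n + (h/2)·(k1 + k2).
0.000000: (0.900000, 1.500000)
  k1 = (-0.067500, -2.107500)
  predictor → (0.891900, 1.247100)
  k2 = (0.097767, -1.755711)
  → (0.901816, 1.268207)
0.120000: (0.901816, 1.268207)
  k1 = (0.084959, -1.781025)
  predictor → (0.912011, 1.054484)
  k2 = (0.228209, -1.477118)
  → (0.920606, 1.072719)
(p(0.24), q(0.24)) ≈ (0.9206, 1.0727)

0.9206, 1.0727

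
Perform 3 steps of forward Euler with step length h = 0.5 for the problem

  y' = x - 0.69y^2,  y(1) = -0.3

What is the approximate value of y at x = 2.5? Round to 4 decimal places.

Euler: y_{n+1} = y_n + h·f(x_n, y_n).
x=1.000000, y=-0.300000: f=0.937900 → y ← -0.300000 + 0.5·0.937900 = 0.168950
x=1.500000, y=0.168950: f=1.480305 → y ← 0.168950 + 0.5·1.480305 = 0.909102
x=2.000000, y=0.909102: f=1.429738 → y ← 0.909102 + 0.5·1.429738 = 1.623971
y(2.5) ≈ 1.6240

1.6240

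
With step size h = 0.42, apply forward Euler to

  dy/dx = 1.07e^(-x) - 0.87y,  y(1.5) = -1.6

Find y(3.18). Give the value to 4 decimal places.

-0.1514

Euler: y_{n+1} = y_n + h·f(x_n, y_n).
x=1.500000, y=-1.600000: f=1.630749 → y ← -1.600000 + 0.42·1.630749 = -0.915085
x=1.920000, y=-0.915085: f=0.952994 → y ← -0.915085 + 0.42·0.952994 = -0.514828
x=2.340000, y=-0.514828: f=0.550971 → y ← -0.514828 + 0.42·0.550971 = -0.283420
x=2.760000, y=-0.283420: f=0.314298 → y ← -0.283420 + 0.42·0.314298 = -0.151415
y(3.18) ≈ -0.1514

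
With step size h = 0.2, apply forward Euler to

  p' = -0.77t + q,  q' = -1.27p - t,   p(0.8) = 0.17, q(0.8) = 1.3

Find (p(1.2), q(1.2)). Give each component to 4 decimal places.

Euler on (p,q): p_{n+1} = p_n + h·p', q_{n+1} = q_n + h·q'.
0.800000: (0.170000, 1.300000); f=(0.684000, -1.015900) → (0.306800, 1.096820)
1.000000: (0.306800, 1.096820); f=(0.326820, -1.389636) → (0.372164, 0.818893)
(p(1.2), q(1.2)) ≈ (0.3722, 0.8189)

0.3722, 0.8189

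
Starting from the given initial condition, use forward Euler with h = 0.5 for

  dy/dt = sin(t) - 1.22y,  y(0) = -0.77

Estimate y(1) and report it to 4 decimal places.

0.1226

Euler: y_{n+1} = y_n + h·f(t_n, y_n).
t=0.000000, y=-0.770000: f=0.939400 → y ← -0.770000 + 0.5·0.939400 = -0.300300
t=0.500000, y=-0.300300: f=0.845792 → y ← -0.300300 + 0.5·0.845792 = 0.122596
y(1) ≈ 0.1226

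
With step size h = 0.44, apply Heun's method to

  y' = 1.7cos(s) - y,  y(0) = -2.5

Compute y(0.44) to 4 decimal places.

-1.0942

Heun: k1 = f(s_n, y_n); k2 = f(s_n + h, y_n + h·k1); y_{n+1} = y_n + (h/2)·(k1 + k2).
s=0.000000, y=-2.500000:
  k1 = f(0.000000, -2.500000) = 4.200000
  k2 = f(0.440000, -0.652000) = 2.190078
  y ← -2.500000 + (0.44/2)·(4.200000 + 2.190078) = -1.094183
y(0.44) ≈ -1.0942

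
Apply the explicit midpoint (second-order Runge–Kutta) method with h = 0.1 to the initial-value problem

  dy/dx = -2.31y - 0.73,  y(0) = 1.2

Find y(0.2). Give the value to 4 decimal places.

Midpoint: k1 = f(x_n, y_n); k2 = f(x_n + h/2, y_n + (h/2)·k1); y_{n+1} = y_n + h·k2.
x=0.000000, y=1.200000:
  k1 = f(0.000000, 1.200000) = -3.502000
  k2 = f(0.050000, 1.024900) = -3.097519
  y ← 1.200000 + 0.1·(-3.097519) = 0.890248
x=0.100000, y=0.890248:
  k1 = f(0.100000, 0.890248) = -2.786473
  k2 = f(0.150000, 0.750924) = -2.464635
  y ← 0.890248 + 0.1·(-2.464635) = 0.643785
y(0.2) ≈ 0.6438

0.6438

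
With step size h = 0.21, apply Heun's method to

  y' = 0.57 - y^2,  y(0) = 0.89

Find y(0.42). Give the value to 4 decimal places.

Heun: k1 = f(x_n, y_n); k2 = f(x_n + h, y_n + h·k1); y_{n+1} = y_n + (h/2)·(k1 + k2).
x=0.000000, y=0.890000:
  k1 = f(0.000000, 0.890000) = -0.222100
  k2 = f(0.210000, 0.843359) = -0.141254
  y ← 0.890000 + (0.21/2)·(-0.222100 + (-0.141254)) = 0.851848
x=0.210000, y=0.851848:
  k1 = f(0.210000, 0.851848) = -0.155645
  k2 = f(0.420000, 0.819162) = -0.101027
  y ← 0.851848 + (0.21/2)·(-0.155645 + (-0.101027)) = 0.824897
y(0.42) ≈ 0.8249

0.8249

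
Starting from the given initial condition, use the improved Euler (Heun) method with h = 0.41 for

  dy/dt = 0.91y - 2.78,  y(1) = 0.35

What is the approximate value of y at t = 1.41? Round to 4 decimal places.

-0.8475

Heun: k1 = f(t_n, y_n); k2 = f(t_n + h, y_n + h·k1); y_{n+1} = y_n + (h/2)·(k1 + k2).
t=1.000000, y=0.350000:
  k1 = f(1.000000, 0.350000) = -2.461500
  k2 = f(1.410000, -0.659215) = -3.379886
  y ← 0.350000 + (0.41/2)·(-2.461500 + (-3.379886)) = -0.847484
y(1.41) ≈ -0.8475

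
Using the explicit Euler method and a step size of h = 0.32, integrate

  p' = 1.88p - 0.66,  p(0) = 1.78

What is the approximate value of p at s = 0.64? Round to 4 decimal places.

4.0165

Euler: p_{n+1} = p_n + h·f(s_n, p_n).
s=0.000000, p=1.780000: f=2.686400 → p ← 1.780000 + 0.32·2.686400 = 2.639648
s=0.320000, p=2.639648: f=4.302538 → p ← 2.639648 + 0.32·4.302538 = 4.016460
p(0.64) ≈ 4.0165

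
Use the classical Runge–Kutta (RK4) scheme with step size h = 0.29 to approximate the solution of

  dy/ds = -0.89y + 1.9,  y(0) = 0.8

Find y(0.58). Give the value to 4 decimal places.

RK4: k1 = f(s_n, y_n); k2 = f(s_n + h/2, y_n + (h/2)·k1); k3 = f(s_n + h/2, y_n + (h/2)·k2); k4 = f(s_n + h, y_n + h·k3); y_{n+1} = y_n + (h/6)·(k1 + 2k2 + 2k3 + k4).
s=0.000000, y=0.800000:
  k1 = f(0.000000, 0.800000) = 1.188000
  k2 = f(0.145000, 0.972260) = 1.034689
  k3 = f(0.145000, 0.950030) = 1.054473
  k4 = f(0.290000, 1.105797) = 0.915840
  y ← 0.800000 + (0.29/6)·(k1 + 2k2 + 2k3 + k4) = 1.103638
s=0.290000, y=1.103638:
  k1 = f(0.290000, 1.103638) = 0.917762
  k2 = f(0.435000, 1.236713) = 0.799325
  k3 = f(0.435000, 1.219540) = 0.814609
  k4 = f(0.580000, 1.339875) = 0.707512
  y ← 1.103638 + (0.29/6)·(k1 + 2k2 + 2k3 + k4) = 1.338207
y(0.58) ≈ 1.3382

1.3382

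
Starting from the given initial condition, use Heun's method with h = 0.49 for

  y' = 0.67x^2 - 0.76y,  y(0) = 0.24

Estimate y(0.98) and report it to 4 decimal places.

0.3264

Heun: k1 = f(x_n, y_n); k2 = f(x_n + h, y_n + h·k1); y_{n+1} = y_n + (h/2)·(k1 + k2).
x=0.000000, y=0.240000:
  k1 = f(0.000000, 0.240000) = -0.182400
  k2 = f(0.490000, 0.150624) = 0.046393
  y ← 0.240000 + (0.49/2)·(-0.182400 + 0.046393) = 0.206678
x=0.490000, y=0.206678:
  k1 = f(0.490000, 0.206678) = 0.003792
  k2 = f(0.980000, 0.208536) = 0.484981
  y ← 0.206678 + (0.49/2)·(0.003792 + 0.484981) = 0.326427
y(0.98) ≈ 0.3264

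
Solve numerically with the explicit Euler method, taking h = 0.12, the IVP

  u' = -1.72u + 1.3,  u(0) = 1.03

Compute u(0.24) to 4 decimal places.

0.9285

Euler: u_{n+1} = u_n + h·f(x_n, u_n).
x=0.000000, u=1.030000: f=-0.471600 → u ← 1.030000 + 0.12·(-0.471600) = 0.973408
x=0.120000, u=0.973408: f=-0.374262 → u ← 0.973408 + 0.12·(-0.374262) = 0.928497
u(0.24) ≈ 0.9285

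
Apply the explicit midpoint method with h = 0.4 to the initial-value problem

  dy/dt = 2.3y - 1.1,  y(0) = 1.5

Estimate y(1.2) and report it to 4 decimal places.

13.6235

Midpoint: k1 = f(t_n, y_n); k2 = f(t_n + h/2, y_n + (h/2)·k1); y_{n+1} = y_n + h·k2.
t=0.000000, y=1.500000:
  k1 = f(0.000000, 1.500000) = 2.350000
  k2 = f(0.200000, 1.970000) = 3.431000
  y ← 1.500000 + 0.4·3.431000 = 2.872400
t=0.400000, y=2.872400:
  k1 = f(0.400000, 2.872400) = 5.506520
  k2 = f(0.600000, 3.973704) = 8.039519
  y ← 2.872400 + 0.4·8.039519 = 6.088208
t=0.800000, y=6.088208:
  k1 = f(0.800000, 6.088208) = 12.902878
  k2 = f(1.000000, 8.668783) = 18.838201
  y ← 6.088208 + 0.4·18.838201 = 13.623488
y(1.2) ≈ 13.6235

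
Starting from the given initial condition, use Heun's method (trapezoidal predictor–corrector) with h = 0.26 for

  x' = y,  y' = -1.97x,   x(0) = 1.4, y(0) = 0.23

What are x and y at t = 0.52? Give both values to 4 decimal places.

Heun on (x,y): k1 = f(t_n, state_n); k2 = f(t_n + h, state_n + h·k1); state_{n+1} = state_n + (h/2)·(k1 + k2).
0.000000: (1.400000, 0.230000)
  k1 = (0.230000, -2.758000)
  predictor → (1.459800, -0.487080)
  k2 = (-0.487080, -2.875806)
  → (1.366580, -0.502395)
0.260000: (1.366580, -0.502395)
  k1 = (-0.502395, -2.692162)
  predictor → (1.235957, -1.202357)
  k2 = (-1.202357, -2.434835)
  → (1.144962, -1.168904)
(x(0.52), y(0.52)) ≈ (1.1450, -1.1689)

1.1450, -1.1689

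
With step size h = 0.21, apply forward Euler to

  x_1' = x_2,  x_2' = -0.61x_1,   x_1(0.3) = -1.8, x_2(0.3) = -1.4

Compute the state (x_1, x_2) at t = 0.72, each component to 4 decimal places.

Euler on (x_1,x_2): x_1_{n+1} = x_1_n + h·x_1', x_2_{n+1} = x_2_n + h·x_2'.
0.300000: (-1.800000, -1.400000); f=(-1.400000, 1.098000) → (-2.094000, -1.169420)
0.510000: (-2.094000, -1.169420); f=(-1.169420, 1.277340) → (-2.339578, -0.901179)
(x_1(0.72), x_2(0.72)) ≈ (-2.3396, -0.9012)

-2.3396, -0.9012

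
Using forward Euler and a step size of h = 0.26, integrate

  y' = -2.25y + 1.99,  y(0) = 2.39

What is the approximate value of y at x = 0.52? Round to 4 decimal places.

Euler: y_{n+1} = y_n + h·f(x_n, y_n).
x=0.000000, y=2.390000: f=-3.387500 → y ← 2.390000 + 0.26·(-3.387500) = 1.509250
x=0.260000, y=1.509250: f=-1.405813 → y ← 1.509250 + 0.26·(-1.405813) = 1.143739
y(0.52) ≈ 1.1437

1.1437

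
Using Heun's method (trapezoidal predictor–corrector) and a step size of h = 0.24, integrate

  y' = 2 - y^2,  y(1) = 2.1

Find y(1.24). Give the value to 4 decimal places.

1.7730

Heun: k1 = f(s_n, y_n); k2 = f(s_n + h, y_n + h·k1); y_{n+1} = y_n + (h/2)·(k1 + k2).
s=1.000000, y=2.100000:
  k1 = f(1.000000, 2.100000) = -2.410000
  k2 = f(1.240000, 1.521600) = -0.315267
  y ← 2.100000 + (0.24/2)·(-2.410000 + (-0.315267)) = 1.772968
y(1.24) ≈ 1.7730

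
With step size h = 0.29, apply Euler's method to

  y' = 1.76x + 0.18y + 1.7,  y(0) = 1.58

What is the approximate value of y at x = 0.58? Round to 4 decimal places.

2.9090

Euler: y_{n+1} = y_n + h·f(x_n, y_n).
x=0.000000, y=1.580000: f=1.984400 → y ← 1.580000 + 0.29·1.984400 = 2.155476
x=0.290000, y=2.155476: f=2.598386 → y ← 2.155476 + 0.29·2.598386 = 2.909008
y(0.58) ≈ 2.9090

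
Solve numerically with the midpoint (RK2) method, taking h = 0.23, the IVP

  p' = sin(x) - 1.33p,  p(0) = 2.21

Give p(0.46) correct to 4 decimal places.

1.3024

Midpoint: k1 = f(x_n, p_n); k2 = f(x_n + h/2, p_n + (h/2)·k1); p_{n+1} = p_n + h·k2.
x=0.000000, p=2.210000:
  k1 = f(0.000000, 2.210000) = -2.939300
  k2 = f(0.115000, 1.871980) = -2.374987
  p ← 2.210000 + 0.23·(-2.374987) = 1.663753
x=0.230000, p=1.663753:
  k1 = f(0.230000, 1.663753) = -1.984814
  k2 = f(0.345000, 1.435499) = -1.571017
  p ← 1.663753 + 0.23·(-1.571017) = 1.302419
p(0.46) ≈ 1.3024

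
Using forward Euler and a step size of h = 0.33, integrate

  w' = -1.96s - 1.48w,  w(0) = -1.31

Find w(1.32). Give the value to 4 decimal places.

Euler: w_{n+1} = w_n + h·f(s_n, w_n).
s=0.000000, w=-1.310000: f=1.938800 → w ← -1.310000 + 0.33·1.938800 = -0.670196
s=0.330000, w=-0.670196: f=0.345090 → w ← -0.670196 + 0.33·0.345090 = -0.556316
s=0.660000, w=-0.556316: f=-0.470252 → w ← -0.556316 + 0.33·(-0.470252) = -0.711499
s=0.990000, w=-0.711499: f=-0.887381 → w ← -0.711499 + 0.33·(-0.887381) = -1.004335
w(1.32) ≈ -1.0043

-1.0043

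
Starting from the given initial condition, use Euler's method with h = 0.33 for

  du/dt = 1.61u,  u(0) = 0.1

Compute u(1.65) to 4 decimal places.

Euler: u_{n+1} = u_n + h·f(t_n, u_n).
t=0.000000, u=0.100000: f=0.161000 → u ← 0.100000 + 0.33·0.161000 = 0.153130
t=0.330000, u=0.153130: f=0.246539 → u ← 0.153130 + 0.33·0.246539 = 0.234488
t=0.660000, u=0.234488: f=0.377526 → u ← 0.234488 + 0.33·0.377526 = 0.359071
t=0.990000, u=0.359071: f=0.578105 → u ← 0.359071 + 0.33·0.578105 = 0.549846
t=1.320000, u=0.549846: f=0.885252 → u ← 0.549846 + 0.33·0.885252 = 0.841979
u(1.65) ≈ 0.8420

0.8420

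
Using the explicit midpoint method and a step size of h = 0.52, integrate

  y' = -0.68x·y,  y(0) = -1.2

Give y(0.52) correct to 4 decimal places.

-1.0897

Midpoint: k1 = f(x_n, y_n); k2 = f(x_n + h/2, y_n + (h/2)·k1); y_{n+1} = y_n + h·k2.
x=0.000000, y=-1.200000:
  k1 = f(0.000000, -1.200000) = 0.000000
  k2 = f(0.260000, -1.200000) = 0.212160
  y ← -1.200000 + 0.52·0.212160 = -1.089677
y(0.52) ≈ -1.0897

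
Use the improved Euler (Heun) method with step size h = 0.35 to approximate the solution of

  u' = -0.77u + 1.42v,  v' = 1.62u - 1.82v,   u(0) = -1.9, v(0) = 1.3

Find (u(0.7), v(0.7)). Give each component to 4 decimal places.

-1.1552, -0.1920

Heun on (u,v): k1 = f(x_n, state_n); k2 = f(x_n + h, state_n + h·k1); state_{n+1} = state_n + (h/2)·(k1 + k2).
0.000000: (-1.900000, 1.300000)
  k1 = (3.309000, -5.444000)
  predictor → (-0.741850, -0.605400)
  k2 = (-0.288443, -0.099969)
  → (-1.371403, 0.329805)
0.350000: (-1.371403, 0.329805)
  k1 = (1.524304, -2.821918)
  predictor → (-0.837896, -0.657866)
  k2 = (-0.288989, -0.160076)
  → (-1.155223, -0.192044)
(u(0.7), v(0.7)) ≈ (-1.1552, -0.1920)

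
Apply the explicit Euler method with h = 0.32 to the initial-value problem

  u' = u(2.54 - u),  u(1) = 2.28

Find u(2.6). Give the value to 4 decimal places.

Euler: u_{n+1} = u_n + h·f(s_n, u_n).
s=1.000000, u=2.280000: f=0.592800 → u ← 2.280000 + 0.32·0.592800 = 2.469696
s=1.320000, u=2.469696: f=0.173630 → u ← 2.469696 + 0.32·0.173630 = 2.525257
s=1.640000, u=2.525257: f=0.037229 → u ← 2.525257 + 0.32·0.037229 = 2.537171
s=1.960000, u=2.537171: f=0.007179 → u ← 2.537171 + 0.32·0.007179 = 2.539468
s=2.280000, u=2.539468: f=0.001352 → u ← 2.539468 + 0.32·0.001352 = 2.539900
u(2.6) ≈ 2.5399

2.5399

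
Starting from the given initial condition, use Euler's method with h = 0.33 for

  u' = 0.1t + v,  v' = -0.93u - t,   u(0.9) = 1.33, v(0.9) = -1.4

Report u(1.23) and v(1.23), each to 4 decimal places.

0.8977, -2.1052

Euler on (u,v): u_{n+1} = u_n + h·u', v_{n+1} = v_n + h·v'.
0.900000: (1.330000, -1.400000); f=(-1.310000, -2.136900) → (0.897700, -2.105177)
(u(1.23), v(1.23)) ≈ (0.8977, -2.1052)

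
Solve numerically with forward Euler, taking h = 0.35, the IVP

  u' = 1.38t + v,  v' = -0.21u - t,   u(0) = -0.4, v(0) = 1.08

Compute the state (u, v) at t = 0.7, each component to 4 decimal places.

0.5353, 0.9885

Euler on (u,v): u_{n+1} = u_n + h·u', v_{n+1} = v_n + h·v'.
0.000000: (-0.400000, 1.080000); f=(1.080000, 0.084000) → (-0.022000, 1.109400)
0.350000: (-0.022000, 1.109400); f=(1.592400, -0.345380) → (0.535340, 0.988517)
(u(0.7), v(0.7)) ≈ (0.5353, 0.9885)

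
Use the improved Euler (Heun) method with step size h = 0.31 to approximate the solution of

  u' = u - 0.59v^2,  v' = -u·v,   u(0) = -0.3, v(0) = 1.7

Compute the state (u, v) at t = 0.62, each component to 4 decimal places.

-2.6307, 3.2970

Heun on (u,v): k1 = f(t_n, state_n); k2 = f(t_n + h, state_n + h·k1); state_{n+1} = state_n + (h/2)·(k1 + k2).
0.000000: (-0.300000, 1.700000)
  k1 = (-2.005100, 0.510000)
  predictor → (-0.921581, 1.858100)
  k2 = (-2.958577, 1.712390)
  → (-1.069370, 2.044470)
0.310000: (-1.069370, 2.044470)
  k1 = (-3.535487, 2.186295)
  predictor → (-2.165371, 2.722222)
  k2 = (-6.537561, 5.894620)
  → (-2.630692, 3.297012)
(u(0.62), v(0.62)) ≈ (-2.6307, 3.2970)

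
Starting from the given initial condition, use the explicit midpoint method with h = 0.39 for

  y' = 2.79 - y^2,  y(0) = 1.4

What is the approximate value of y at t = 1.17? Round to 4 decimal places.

Midpoint: k1 = f(t_n, y_n); k2 = f(t_n + h/2, y_n + (h/2)·k1); y_{n+1} = y_n + h·k2.
t=0.000000, y=1.400000:
  k1 = f(0.000000, 1.400000) = 0.830000
  k2 = f(0.195000, 1.561850) = 0.350625
  y ← 1.400000 + 0.39·0.350625 = 1.536744
t=0.390000, y=1.536744:
  k1 = f(0.390000, 1.536744) = 0.428419
  k2 = f(0.585000, 1.620285) = 0.164675
  y ← 1.536744 + 0.39·0.164675 = 1.600967
t=0.780000, y=1.600967:
  k1 = f(0.780000, 1.600967) = 0.226905
  k2 = f(0.975000, 1.645213) = 0.083273
  y ← 1.600967 + 0.39·0.083273 = 1.633443
y(1.17) ≈ 1.6334

1.6334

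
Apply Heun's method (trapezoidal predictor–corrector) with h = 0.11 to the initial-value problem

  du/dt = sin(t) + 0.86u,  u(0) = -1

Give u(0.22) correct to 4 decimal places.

Heun: k1 = f(t_n, u_n); k2 = f(t_n + h, u_n + h·k1); u_{n+1} = u_n + (h/2)·(k1 + k2).
t=0.000000, u=-1.000000:
  k1 = f(0.000000, -1.000000) = -0.860000
  k2 = f(0.110000, -1.094600) = -0.831578
  u ← -1.000000 + (0.11/2)·(-0.860000 + (-0.831578)) = -1.093037
t=0.110000, u=-1.093037:
  k1 = f(0.110000, -1.093037) = -0.830233
  k2 = f(0.220000, -1.184362) = -0.800322
  u ← -1.093037 + (0.11/2)·(-0.830233 + (-0.800322)) = -1.182717
u(0.22) ≈ -1.1827

-1.1827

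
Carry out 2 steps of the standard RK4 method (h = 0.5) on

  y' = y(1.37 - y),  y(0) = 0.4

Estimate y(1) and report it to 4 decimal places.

RK4: k1 = f(x_n, y_n); k2 = f(x_n + h/2, y_n + (h/2)·k1); k3 = f(x_n + h/2, y_n + (h/2)·k2); k4 = f(x_n + h, y_n + h·k3); y_{n+1} = y_n + (h/6)·(k1 + 2k2 + 2k3 + k4).
x=0.000000, y=0.400000:
  k1 = f(0.000000, 0.400000) = 0.388000
  k2 = f(0.250000, 0.497000) = 0.433881
  k3 = f(0.250000, 0.508470) = 0.438062
  k4 = f(0.500000, 0.619031) = 0.464873
  y ← 0.400000 + (0.5/6)·(k1 + 2k2 + 2k3 + k4) = 0.616397
x=0.500000, y=0.616397:
  k1 = f(0.500000, 0.616397) = 0.464519
  k2 = f(0.750000, 0.732526) = 0.466966
  k3 = f(0.750000, 0.733138) = 0.466908
  k4 = f(1.000000, 0.849850) = 0.442049
  y ← 0.616397 + (0.5/6)·(k1 + 2k2 + 2k3 + k4) = 0.847590
y(1) ≈ 0.8476

0.8476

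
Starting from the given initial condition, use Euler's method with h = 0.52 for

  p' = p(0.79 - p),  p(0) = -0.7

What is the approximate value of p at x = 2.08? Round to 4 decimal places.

-35.3597

Euler: p_{n+1} = p_n + h·f(x_n, p_n).
x=0.000000, p=-0.700000: f=-1.043000 → p ← -0.700000 + 0.52·(-1.043000) = -1.242360
x=0.520000, p=-1.242360: f=-2.524923 → p ← -1.242360 + 0.52·(-2.524923) = -2.555320
x=1.040000, p=-2.555320: f=-8.548362 → p ← -2.555320 + 0.52·(-8.548362) = -7.000468
x=1.560000, p=-7.000468: f=-54.536924 → p ← -7.000468 + 0.52·(-54.536924) = -35.359669
p(2.08) ≈ -35.3597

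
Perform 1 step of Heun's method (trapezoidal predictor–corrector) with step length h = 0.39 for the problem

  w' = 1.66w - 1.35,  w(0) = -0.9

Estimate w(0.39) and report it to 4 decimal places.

-2.3682

Heun: k1 = f(t_n, w_n); k2 = f(t_n + h, w_n + h·k1); w_{n+1} = w_n + (h/2)·(k1 + k2).
t=0.000000, w=-0.900000:
  k1 = f(0.000000, -0.900000) = -2.844000
  k2 = f(0.390000, -2.009160) = -4.685206
  w ← -0.900000 + (0.39/2)·(-2.844000 + (-4.685206)) = -2.368195
w(0.39) ≈ -2.3682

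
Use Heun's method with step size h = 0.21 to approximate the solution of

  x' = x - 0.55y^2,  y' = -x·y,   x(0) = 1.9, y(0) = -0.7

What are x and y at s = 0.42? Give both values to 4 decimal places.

Heun on (x,y): k1 = f(s_n, state_n); k2 = f(s_n + h, state_n + h·k1); state_{n+1} = state_n + (h/2)·(k1 + k2).
0.000000: (1.900000, -0.700000)
  k1 = (1.630500, 1.330000)
  predictor → (2.242405, -0.420700)
  k2 = (2.145061, 0.943380)
  → (2.296434, -0.461295)
0.210000: (2.296434, -0.461295)
  k1 = (2.179398, 1.059334)
  predictor → (2.754107, -0.238835)
  k2 = (2.722734, 0.657777)
  → (2.811158, -0.280998)
(x(0.42), y(0.42)) ≈ (2.8112, -0.2810)

2.8112, -0.2810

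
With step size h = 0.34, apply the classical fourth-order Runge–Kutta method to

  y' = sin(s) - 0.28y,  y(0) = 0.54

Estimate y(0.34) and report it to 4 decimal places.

RK4: k1 = f(s_n, y_n); k2 = f(s_n + h/2, y_n + (h/2)·k1); k3 = f(s_n + h/2, y_n + (h/2)·k2); k4 = f(s_n + h, y_n + h·k3); y_{n+1} = y_n + (h/6)·(k1 + 2k2 + 2k3 + k4).
s=0.000000, y=0.540000:
  k1 = f(0.000000, 0.540000) = -0.151200
  k2 = f(0.170000, 0.514296) = 0.025179
  k3 = f(0.170000, 0.544281) = 0.016784
  k4 = f(0.340000, 0.545706) = 0.180689
  y ← 0.540000 + (0.34/6)·(k1 + 2k2 + 2k3 + k4) = 0.546427
y(0.34) ≈ 0.5464

0.5464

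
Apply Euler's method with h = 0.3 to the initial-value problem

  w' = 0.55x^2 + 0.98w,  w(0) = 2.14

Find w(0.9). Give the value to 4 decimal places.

Euler: w_{n+1} = w_n + h·f(x_n, w_n).
x=0.000000, w=2.140000: f=2.097200 → w ← 2.140000 + 0.3·2.097200 = 2.769160
x=0.300000, w=2.769160: f=2.763277 → w ← 2.769160 + 0.3·2.763277 = 3.598143
x=0.600000, w=3.598143: f=3.724180 → w ← 3.598143 + 0.3·3.724180 = 4.715397
w(0.9) ≈ 4.7154

4.7154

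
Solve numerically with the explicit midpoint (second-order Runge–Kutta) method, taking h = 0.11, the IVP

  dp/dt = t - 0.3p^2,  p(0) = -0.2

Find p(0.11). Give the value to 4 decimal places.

Midpoint: k1 = f(t_n, p_n); k2 = f(t_n + h/2, p_n + (h/2)·k1); p_{n+1} = p_n + h·k2.
t=0.000000, p=-0.200000:
  k1 = f(0.000000, -0.200000) = -0.012000
  k2 = f(0.055000, -0.200660) = 0.042921
  p ← -0.200000 + 0.11·0.042921 = -0.195279
p(0.11) ≈ -0.1953

-0.1953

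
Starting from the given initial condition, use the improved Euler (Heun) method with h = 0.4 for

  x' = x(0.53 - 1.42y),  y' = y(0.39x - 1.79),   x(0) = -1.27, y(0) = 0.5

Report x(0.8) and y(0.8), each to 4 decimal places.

-1.5242, 0.1267

Heun on (x,y): k1 = f(t_n, state_n); k2 = f(t_n + h, state_n + h·k1); state_{n+1} = state_n + (h/2)·(k1 + k2).
0.000000: (-1.270000, 0.500000)
  k1 = (0.228600, -1.142650)
  predictor → (-1.178560, 0.042940)
  k2 = (-0.552774, -0.096599)
  → (-1.334835, 0.252150)
0.400000: (-1.334835, 0.252150)
  k1 = (-0.229521, -0.582614)
  predictor → (-1.426643, 0.019104)
  k2 = (-0.717419, -0.044826)
  → (-1.524223, 0.126662)
(x(0.8), y(0.8)) ≈ (-1.5242, 0.1267)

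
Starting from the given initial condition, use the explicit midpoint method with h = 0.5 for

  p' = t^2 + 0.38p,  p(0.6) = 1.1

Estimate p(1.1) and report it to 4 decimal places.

Midpoint: k1 = f(t_n, p_n); k2 = f(t_n + h/2, p_n + (h/2)·k1); p_{n+1} = p_n + h·k2.
t=0.600000, p=1.100000:
  k1 = f(0.600000, 1.100000) = 0.778000
  k2 = f(0.850000, 1.294500) = 1.214410
  p ← 1.100000 + 0.5·1.214410 = 1.707205
p(1.1) ≈ 1.7072

1.7072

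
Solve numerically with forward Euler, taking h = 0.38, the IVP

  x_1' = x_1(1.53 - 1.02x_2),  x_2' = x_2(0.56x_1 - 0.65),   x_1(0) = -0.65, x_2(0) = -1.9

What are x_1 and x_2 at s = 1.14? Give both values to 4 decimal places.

-5.4461, -0.0509

Euler on (x_1,x_2): x_1_{n+1} = x_1_n + h·x_1', x_2_{n+1} = x_2_n + h·x_2'.
0.000000: (-0.650000, -1.900000); f=(-2.254200, 1.926600) → (-1.506596, -1.167892)
0.380000: (-1.506596, -1.167892); f=(-4.099824, 1.744473) → (-3.064529, -0.504992)
0.760000: (-3.064529, -0.504992); f=(-6.267244, 1.194881) → (-5.446082, -0.050938)
(x_1(1.14), x_2(1.14)) ≈ (-5.4461, -0.0509)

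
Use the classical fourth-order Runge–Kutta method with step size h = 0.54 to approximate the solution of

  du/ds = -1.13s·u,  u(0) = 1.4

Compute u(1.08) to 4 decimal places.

0.7242

RK4: k1 = f(s_n, u_n); k2 = f(s_n + h/2, u_n + (h/2)·k1); k3 = f(s_n + h/2, u_n + (h/2)·k2); k4 = f(s_n + h, u_n + h·k3); u_{n+1} = u_n + (h/6)·(k1 + 2k2 + 2k3 + k4).
s=0.000000, u=1.400000:
  k1 = f(0.000000, 1.400000) = 0.000000
  k2 = f(0.270000, 1.400000) = -0.427140
  k3 = f(0.270000, 1.284672) = -0.391953
  k4 = f(0.540000, 1.188345) = -0.725128
  u ← 1.400000 + (0.54/6)·(k1 + 2k2 + 2k3 + k4) = 1.187302
s=0.540000, u=1.187302:
  k1 = f(0.540000, 1.187302) = -0.724491
  k2 = f(0.810000, 0.991689) = -0.907693
  k3 = f(0.810000, 0.942225) = -0.862418
  k4 = f(1.080000, 0.721596) = -0.880636
  u ← 1.187302 + (0.54/6)·(k1 + 2k2 + 2k3 + k4) = 0.724220
u(1.08) ≈ 0.7242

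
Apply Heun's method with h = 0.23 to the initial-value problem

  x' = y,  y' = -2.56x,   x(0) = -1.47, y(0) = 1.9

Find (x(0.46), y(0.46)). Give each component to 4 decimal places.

-0.2638, 3.0080

Heun on (x,y): k1 = f(t_n, state_n); k2 = f(t_n + h, state_n + h·k1); state_{n+1} = state_n + (h/2)·(k1 + k2).
0.000000: (-1.470000, 1.900000)
  k1 = (1.900000, 3.763200)
  predictor → (-1.033000, 2.765536)
  k2 = (2.765536, 2.644480)
  → (-0.933463, 2.636883)
0.230000: (-0.933463, 2.636883)
  k1 = (2.636883, 2.389666)
  predictor → (-0.326980, 3.186506)
  k2 = (3.186506, 0.837069)
  → (-0.263774, 3.007958)
(x(0.46), y(0.46)) ≈ (-0.2638, 3.0080)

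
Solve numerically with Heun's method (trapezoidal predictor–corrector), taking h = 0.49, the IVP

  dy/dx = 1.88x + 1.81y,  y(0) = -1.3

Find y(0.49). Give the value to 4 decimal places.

Heun: k1 = f(x_n, y_n); k2 = f(x_n + h, y_n + h·k1); y_{n+1} = y_n + (h/2)·(k1 + k2).
x=0.000000, y=-1.300000:
  k1 = f(0.000000, -1.300000) = -2.353000
  k2 = f(0.490000, -2.452970) = -3.518676
  y ← -1.300000 + (0.49/2)·(-2.353000 + (-3.518676)) = -2.738561
y(0.49) ≈ -2.7386

-2.7386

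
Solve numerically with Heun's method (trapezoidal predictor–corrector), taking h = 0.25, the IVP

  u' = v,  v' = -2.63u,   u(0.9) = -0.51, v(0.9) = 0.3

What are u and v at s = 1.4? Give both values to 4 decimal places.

Heun on (u,v): k1 = f(s_n, state_n); k2 = f(s_n + h, state_n + h·k1); state_{n+1} = state_n + (h/2)·(k1 + k2).
0.900000: (-0.510000, 0.300000)
  k1 = (0.300000, 1.341300)
  predictor → (-0.435000, 0.635325)
  k2 = (0.635325, 1.144050)
  → (-0.393084, 0.610669)
1.150000: (-0.393084, 0.610669)
  k1 = (0.610669, 1.033812)
  predictor → (-0.240417, 0.869122)
  k2 = (0.869122, 0.632297)
  → (-0.208111, 0.818932)
(u(1.4), v(1.4)) ≈ (-0.2081, 0.8189)

-0.2081, 0.8189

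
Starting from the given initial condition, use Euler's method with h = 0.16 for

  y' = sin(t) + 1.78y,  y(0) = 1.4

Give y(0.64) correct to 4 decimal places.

Euler: y_{n+1} = y_n + h·f(t_n, y_n).
t=0.000000, y=1.400000: f=2.492000 → y ← 1.400000 + 0.16·2.492000 = 1.798720
t=0.160000, y=1.798720: f=3.361040 → y ← 1.798720 + 0.16·3.361040 = 2.336486
t=0.320000, y=2.336486: f=4.473512 → y ← 2.336486 + 0.16·4.473512 = 3.052248
t=0.480000, y=3.052248: f=5.894781 → y ← 3.052248 + 0.16·5.894781 = 3.995413
y(0.64) ≈ 3.9954

3.9954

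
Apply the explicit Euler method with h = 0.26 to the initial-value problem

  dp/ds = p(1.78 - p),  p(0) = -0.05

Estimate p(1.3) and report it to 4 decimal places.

-0.3747

Euler: p_{n+1} = p_n + h·f(s_n, p_n).
s=0.000000, p=-0.050000: f=-0.091500 → p ← -0.050000 + 0.26·(-0.091500) = -0.073790
s=0.260000, p=-0.073790: f=-0.136791 → p ← -0.073790 + 0.26·(-0.136791) = -0.109356
s=0.520000, p=-0.109356: f=-0.206612 → p ← -0.109356 + 0.26·(-0.206612) = -0.163075
s=0.780000, p=-0.163075: f=-0.316866 → p ← -0.163075 + 0.26·(-0.316866) = -0.245460
s=1.040000, p=-0.245460: f=-0.497170 → p ← -0.245460 + 0.26·(-0.497170) = -0.374724
p(1.3) ≈ -0.3747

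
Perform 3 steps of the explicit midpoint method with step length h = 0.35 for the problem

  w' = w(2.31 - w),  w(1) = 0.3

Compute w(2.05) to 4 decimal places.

Midpoint: k1 = f(s_n, w_n); k2 = f(s_n + h/2, w_n + (h/2)·k1); w_{n+1} = w_n + h·k2.
s=1.000000, w=0.300000:
  k1 = f(1.000000, 0.300000) = 0.603000
  k2 = f(1.175000, 0.405525) = 0.772312
  w ← 0.300000 + 0.35·0.772312 = 0.570309
s=1.350000, w=0.570309:
  k1 = f(1.350000, 0.570309) = 0.992162
  k2 = f(1.525000, 0.743938) = 1.165053
  w ← 0.570309 + 0.35·1.165053 = 0.978078
s=1.700000, w=0.978078:
  k1 = f(1.700000, 0.978078) = 1.302724
  k2 = f(1.875000, 1.206054) = 1.331418
  w ← 0.978078 + 0.35·1.331418 = 1.444074
w(2.05) ≈ 1.4441

1.4441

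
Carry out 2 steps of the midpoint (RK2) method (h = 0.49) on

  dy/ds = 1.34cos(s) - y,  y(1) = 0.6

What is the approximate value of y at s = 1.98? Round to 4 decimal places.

Midpoint: k1 = f(s_n, y_n); k2 = f(s_n + h/2, y_n + (h/2)·k1); y_{n+1} = y_n + h·k2.
s=1.000000, y=0.600000:
  k1 = f(1.000000, 0.600000) = 0.124005
  k2 = f(1.245000, 0.630381) = -0.201496
  y ← 0.600000 + 0.49·(-0.201496) = 0.501267
s=1.490000, y=0.501267:
  k1 = f(1.490000, 0.501267) = -0.393117
  k2 = f(1.735000, 0.404953) = -0.623998
  y ← 0.501267 + 0.49·(-0.623998) = 0.195508
y(1.98) ≈ 0.1955

0.1955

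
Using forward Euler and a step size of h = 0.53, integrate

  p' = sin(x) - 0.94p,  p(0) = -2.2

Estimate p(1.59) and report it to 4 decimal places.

0.3188

Euler: p_{n+1} = p_n + h·f(x_n, p_n).
x=0.000000, p=-2.200000: f=2.068000 → p ← -2.200000 + 0.53·2.068000 = -1.103960
x=0.530000, p=-1.103960: f=1.543256 → p ← -1.103960 + 0.53·1.543256 = -0.286034
x=1.060000, p=-0.286034: f=1.141228 → p ← -0.286034 + 0.53·1.141228 = 0.318816
p(1.59) ≈ 0.3188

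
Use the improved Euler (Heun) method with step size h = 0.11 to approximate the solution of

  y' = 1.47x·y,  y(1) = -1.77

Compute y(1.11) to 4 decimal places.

-2.0976

Heun: k1 = f(x_n, y_n); k2 = f(x_n + h, y_n + h·k1); y_{n+1} = y_n + (h/2)·(k1 + k2).
x=1.000000, y=-1.770000:
  k1 = f(1.000000, -1.770000) = -2.601900
  k2 = f(1.110000, -2.056209) = -3.355116
  y ← -1.770000 + (0.11/2)·(-2.601900 + (-3.355116)) = -2.097636
y(1.11) ≈ -2.0976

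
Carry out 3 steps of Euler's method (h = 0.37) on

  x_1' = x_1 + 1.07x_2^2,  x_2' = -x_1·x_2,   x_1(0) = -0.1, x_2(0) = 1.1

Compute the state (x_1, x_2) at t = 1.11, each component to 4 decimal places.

1.7407, 0.6337

Euler on (x_1,x_2): x_1_{n+1} = x_1_n + h·x_1', x_2_{n+1} = x_2_n + h·x_2'.
0.000000: (-0.100000, 1.100000); f=(1.194700, 0.110000) → (0.342039, 1.140700)
0.370000: (0.342039, 1.140700); f=(1.734319, -0.390164) → (0.983737, 0.996339)
0.740000: (0.983737, 0.996339); f=(2.045918, -0.980136) → (1.740727, 0.633689)
(x_1(1.11), x_2(1.11)) ≈ (1.7407, 0.6337)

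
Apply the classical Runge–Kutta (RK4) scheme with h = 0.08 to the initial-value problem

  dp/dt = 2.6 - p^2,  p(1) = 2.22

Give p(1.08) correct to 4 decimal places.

2.0626

RK4: k1 = f(t_n, p_n); k2 = f(t_n + h/2, p_n + (h/2)·k1); k3 = f(t_n + h/2, p_n + (h/2)·k2); k4 = f(t_n + h, p_n + h·k3); p_{n+1} = p_n + (h/6)·(k1 + 2k2 + 2k3 + k4).
t=1.000000, p=2.220000:
  k1 = f(1.000000, 2.220000) = -2.328400
  k2 = f(1.040000, 2.126864) = -1.923550
  k3 = f(1.040000, 2.143058) = -1.992698
  k4 = f(1.080000, 2.060584) = -1.646007
  p ← 2.220000 + (0.08/6)·(k1 + 2k2 + 2k3 + k4) = 2.062575
p(1.08) ≈ 2.0626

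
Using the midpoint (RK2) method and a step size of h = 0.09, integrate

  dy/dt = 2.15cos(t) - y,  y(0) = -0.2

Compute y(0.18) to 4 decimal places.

0.1847

Midpoint: k1 = f(t_n, y_n); k2 = f(t_n + h/2, y_n + (h/2)·k1); y_{n+1} = y_n + h·k2.
t=0.000000, y=-0.200000:
  k1 = f(0.000000, -0.200000) = 2.350000
  k2 = f(0.045000, -0.094250) = 2.242073
  y ← -0.200000 + 0.09·2.242073 = 0.001787
t=0.090000, y=0.001787:
  k1 = f(0.090000, 0.001787) = 2.139512
  k2 = f(0.135000, 0.098065) = 2.032373
  y ← 0.001787 + 0.09·2.032373 = 0.184700
y(0.18) ≈ 0.1847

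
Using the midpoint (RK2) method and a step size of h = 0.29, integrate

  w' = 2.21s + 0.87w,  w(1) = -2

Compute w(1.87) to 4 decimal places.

-0.3434

Midpoint: k1 = f(s_n, w_n); k2 = f(s_n + h/2, w_n + (h/2)·k1); w_{n+1} = w_n + h·k2.
s=1.000000, w=-2.000000:
  k1 = f(1.000000, -2.000000) = 0.470000
  k2 = f(1.145000, -1.931850) = 0.849741
  w ← -2.000000 + 0.29·0.849741 = -1.753575
s=1.290000, w=-1.753575:
  k1 = f(1.290000, -1.753575) = 1.325290
  k2 = f(1.435000, -1.561408) = 1.812925
  w ← -1.753575 + 0.29·1.812925 = -1.227827
s=1.580000, w=-1.227827:
  k1 = f(1.580000, -1.227827) = 2.423590
  k2 = f(1.725000, -0.876406) = 3.049776
  w ← -1.227827 + 0.29·3.049776 = -0.343392
w(1.87) ≈ -0.3434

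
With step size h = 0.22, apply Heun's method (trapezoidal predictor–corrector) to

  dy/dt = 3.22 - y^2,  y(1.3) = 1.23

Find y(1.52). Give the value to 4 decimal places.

Heun: k1 = f(t_n, y_n); k2 = f(t_n + h, y_n + h·k1); y_{n+1} = y_n + (h/2)·(k1 + k2).
t=1.300000, y=1.230000:
  k1 = f(1.300000, 1.230000) = 1.707100
  k2 = f(1.520000, 1.605562) = 0.642171
  y ← 1.230000 + (0.22/2)·(1.707100 + 0.642171) = 1.488420
y(1.52) ≈ 1.4884

1.4884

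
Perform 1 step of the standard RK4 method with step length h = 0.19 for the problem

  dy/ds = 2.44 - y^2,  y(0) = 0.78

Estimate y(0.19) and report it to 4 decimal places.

RK4: k1 = f(s_n, y_n); k2 = f(s_n + h/2, y_n + (h/2)·k1); k3 = f(s_n + h/2, y_n + (h/2)·k2); k4 = f(s_n + h, y_n + h·k3); y_{n+1} = y_n + (h/6)·(k1 + 2k2 + 2k3 + k4).
s=0.000000, y=0.780000:
  k1 = f(0.000000, 0.780000) = 1.831600
  k2 = f(0.095000, 0.954002) = 1.529880
  k3 = f(0.095000, 0.925339) = 1.583748
  k4 = f(0.190000, 1.080912) = 1.271629
  y ← 0.780000 + (0.19/6)·(k1 + 2k2 + 2k3 + k4) = 1.075465
y(0.19) ≈ 1.0755

1.0755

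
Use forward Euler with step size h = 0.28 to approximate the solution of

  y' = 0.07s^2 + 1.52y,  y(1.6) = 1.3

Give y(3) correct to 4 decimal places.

Euler: y_{n+1} = y_n + h·f(s_n, y_n).
s=1.600000, y=1.300000: f=2.155200 → y ← 1.300000 + 0.28·2.155200 = 1.903456
s=1.880000, y=1.903456: f=3.140661 → y ← 1.903456 + 0.28·3.140661 = 2.782841
s=2.160000, y=2.782841: f=4.556510 → y ← 2.782841 + 0.28·4.556510 = 4.058664
s=2.440000, y=4.058664: f=6.585921 → y ← 4.058664 + 0.28·6.585921 = 5.902722
s=2.720000, y=5.902722: f=9.490025 → y ← 5.902722 + 0.28·9.490025 = 8.559929
y(3) ≈ 8.5599

8.5599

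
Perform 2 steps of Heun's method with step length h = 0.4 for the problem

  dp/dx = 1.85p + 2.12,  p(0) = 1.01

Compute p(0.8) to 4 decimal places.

Heun: k1 = f(x_n, p_n); k2 = f(x_n + h, p_n + h·k1); p_{n+1} = p_n + (h/2)·(k1 + k2).
x=0.000000, p=1.010000:
  k1 = f(0.000000, 1.010000) = 3.988500
  k2 = f(0.400000, 2.605400) = 6.939990
  p ← 1.010000 + (0.4/2)·(3.988500 + 6.939990) = 3.195698
x=0.400000, p=3.195698:
  k1 = f(0.400000, 3.195698) = 8.032041
  k2 = f(0.800000, 6.408515) = 13.975752
  p ← 3.195698 + (0.4/2)·(8.032041 + 13.975752) = 7.597257
p(0.8) ≈ 7.5973

7.5973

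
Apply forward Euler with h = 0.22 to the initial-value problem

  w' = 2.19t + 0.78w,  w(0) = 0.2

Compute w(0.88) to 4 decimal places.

Euler: w_{n+1} = w_n + h·f(t_n, w_n).
t=0.000000, w=0.200000: f=0.156000 → w ← 0.200000 + 0.22·0.156000 = 0.234320
t=0.220000, w=0.234320: f=0.664570 → w ← 0.234320 + 0.22·0.664570 = 0.380525
t=0.440000, w=0.380525: f=1.260410 → w ← 0.380525 + 0.22·1.260410 = 0.657815
t=0.660000, w=0.657815: f=1.958496 → w ← 0.657815 + 0.22·1.958496 = 1.088685
w(0.88) ≈ 1.0887

1.0887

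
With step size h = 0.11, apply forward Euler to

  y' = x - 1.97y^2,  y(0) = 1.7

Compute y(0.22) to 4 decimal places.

Euler: y_{n+1} = y_n + h·f(x_n, y_n).
x=0.000000, y=1.700000: f=-5.693300 → y ← 1.700000 + 0.11·(-5.693300) = 1.073737
x=0.110000, y=1.073737: f=-2.161235 → y ← 1.073737 + 0.11·(-2.161235) = 0.836001
y(0.22) ≈ 0.8360

0.8360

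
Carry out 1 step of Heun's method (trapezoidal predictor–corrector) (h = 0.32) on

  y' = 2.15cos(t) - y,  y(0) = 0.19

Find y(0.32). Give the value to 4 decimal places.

Heun: k1 = f(t_n, y_n); k2 = f(t_n + h, y_n + h·k1); y_{n+1} = y_n + (h/2)·(k1 + k2).
t=0.000000, y=0.190000:
  k1 = f(0.000000, 0.190000) = 1.960000
  k2 = f(0.320000, 0.817200) = 1.223656
  y ← 0.190000 + (0.32/2)·(1.960000 + 1.223656) = 0.699385
y(0.32) ≈ 0.6994

0.6994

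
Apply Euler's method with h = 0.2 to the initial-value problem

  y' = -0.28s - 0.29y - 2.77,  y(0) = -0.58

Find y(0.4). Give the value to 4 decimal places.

Euler: y_{n+1} = y_n + h·f(s_n, y_n).
s=0.000000, y=-0.580000: f=-2.601800 → y ← -0.580000 + 0.2·(-2.601800) = -1.100360
s=0.200000, y=-1.100360: f=-2.506896 → y ← -1.100360 + 0.2·(-2.506896) = -1.601739
y(0.4) ≈ -1.6017

-1.6017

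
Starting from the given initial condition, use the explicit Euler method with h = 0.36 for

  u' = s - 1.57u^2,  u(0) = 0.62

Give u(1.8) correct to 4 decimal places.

0.9548

Euler: u_{n+1} = u_n + h·f(s_n, u_n).
s=0.000000, u=0.620000: f=-0.603508 → u ← 0.620000 + 0.36·(-0.603508) = 0.402737
s=0.360000, u=0.402737: f=0.105350 → u ← 0.402737 + 0.36·0.105350 = 0.440663
s=0.720000, u=0.440663: f=0.415131 → u ← 0.440663 + 0.36·0.415131 = 0.590110
s=1.080000, u=0.590110: f=0.533278 → u ← 0.590110 + 0.36·0.533278 = 0.782091
s=1.440000, u=0.782091: f=0.479685 → u ← 0.782091 + 0.36·0.479685 = 0.954777
u(1.8) ≈ 0.9548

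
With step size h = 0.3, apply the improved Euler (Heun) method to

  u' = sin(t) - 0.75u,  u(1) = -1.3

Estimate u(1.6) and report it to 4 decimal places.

-0.3767

Heun: k1 = f(t_n, u_n); k2 = f(t_n + h, u_n + h·k1); u_{n+1} = u_n + (h/2)·(k1 + k2).
t=1.000000, u=-1.300000:
  k1 = f(1.000000, -1.300000) = 1.816471
  k2 = f(1.300000, -0.755059) = 1.529852
  u ← -1.300000 + (0.3/2)·(1.816471 + 1.529852) = -0.798052
t=1.300000, u=-0.798052:
  k1 = f(1.300000, -0.798052) = 1.562097
  k2 = f(1.600000, -0.329422) = 1.246640
  u ← -0.798052 + (0.3/2)·(1.562097 + 1.246640) = -0.376741
u(1.6) ≈ -0.3767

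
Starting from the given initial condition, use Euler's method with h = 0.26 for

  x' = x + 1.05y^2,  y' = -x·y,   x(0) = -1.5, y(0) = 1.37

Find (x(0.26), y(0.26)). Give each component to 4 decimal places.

-1.3776, 1.9043

Euler on (x,y): x_{n+1} = x_n + h·x', y_{n+1} = y_n + h·y'.
0.000000: (-1.500000, 1.370000); f=(0.470745, 2.055000) → (-1.377606, 1.904300)
(x(0.26), y(0.26)) ≈ (-1.3776, 1.9043)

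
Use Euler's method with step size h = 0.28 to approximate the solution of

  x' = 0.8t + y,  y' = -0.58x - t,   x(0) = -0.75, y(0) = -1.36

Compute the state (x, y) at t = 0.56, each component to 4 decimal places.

-1.4148, -1.1330

Euler on (x,y): x_{n+1} = x_n + h·x', y_{n+1} = y_n + h·y'.
0.000000: (-0.750000, -1.360000); f=(-1.360000, 0.435000) → (-1.130800, -1.238200)
0.280000: (-1.130800, -1.238200); f=(-1.014200, 0.375864) → (-1.414776, -1.132958)
(x(0.56), y(0.56)) ≈ (-1.4148, -1.1330)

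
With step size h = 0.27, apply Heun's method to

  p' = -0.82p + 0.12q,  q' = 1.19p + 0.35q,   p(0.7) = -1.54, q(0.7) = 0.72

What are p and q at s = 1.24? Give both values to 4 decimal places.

Heun on (p,q): k1 = f(s_n, state_n); k2 = f(s_n + h, state_n + h·k1); state_{n+1} = state_n + (h/2)·(k1 + k2).
0.700000: (-1.540000, 0.720000)
  k1 = (1.349200, -1.580600)
  predictor → (-1.175716, 0.293238)
  k2 = (0.999276, -1.296469)
  → (-1.222956, 0.331596)
0.970000: (-1.222956, 0.331596)
  k1 = (1.042615, -1.339259)
  predictor → (-0.941450, -0.030004)
  k2 = (0.768388, -1.130827)
  → (-0.978470, -0.001866)
(p(1.24), q(1.24)) ≈ (-0.9785, -0.0019)

-0.9785, -0.0019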